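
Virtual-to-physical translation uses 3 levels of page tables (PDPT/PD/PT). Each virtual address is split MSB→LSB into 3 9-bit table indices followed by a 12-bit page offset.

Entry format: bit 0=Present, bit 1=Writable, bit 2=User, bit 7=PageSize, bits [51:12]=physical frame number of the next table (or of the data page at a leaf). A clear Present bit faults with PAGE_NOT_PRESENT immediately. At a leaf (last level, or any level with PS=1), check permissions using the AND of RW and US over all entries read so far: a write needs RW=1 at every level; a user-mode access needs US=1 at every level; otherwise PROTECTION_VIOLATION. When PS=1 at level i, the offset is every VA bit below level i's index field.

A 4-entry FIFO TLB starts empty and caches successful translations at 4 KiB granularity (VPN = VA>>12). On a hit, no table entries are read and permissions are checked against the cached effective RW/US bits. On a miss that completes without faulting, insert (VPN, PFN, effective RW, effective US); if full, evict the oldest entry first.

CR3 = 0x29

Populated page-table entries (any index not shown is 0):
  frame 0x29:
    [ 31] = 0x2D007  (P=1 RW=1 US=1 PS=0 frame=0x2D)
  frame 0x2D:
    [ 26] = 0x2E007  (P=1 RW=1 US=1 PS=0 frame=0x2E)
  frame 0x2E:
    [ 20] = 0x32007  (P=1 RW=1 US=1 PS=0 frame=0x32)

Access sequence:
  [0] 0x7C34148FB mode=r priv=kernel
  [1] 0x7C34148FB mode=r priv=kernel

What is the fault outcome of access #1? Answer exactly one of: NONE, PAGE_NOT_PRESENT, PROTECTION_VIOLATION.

Per-access translation:
#0 VA=0x7C34148FB (r,kernel):
  lvl0: tbl 0x29, slot 31 ⇒ 0x2D007 (P1/RW1/US1/PS0)
  lvl1: tbl 0x2D, slot 26 ⇒ 0x2E007 (P1/RW1/US1/PS0)
  lvl2: tbl 0x2E, slot 20 ⇒ 0x32007 (P1/RW1/US1/PS0)
  ✓ 0x328FB  — 3 lookups
#1 VA=0x7C34148FB (r,kernel):
  TLB hit vpn=0x7C3414 → PA=0x328FB

Access #1 fault: NONE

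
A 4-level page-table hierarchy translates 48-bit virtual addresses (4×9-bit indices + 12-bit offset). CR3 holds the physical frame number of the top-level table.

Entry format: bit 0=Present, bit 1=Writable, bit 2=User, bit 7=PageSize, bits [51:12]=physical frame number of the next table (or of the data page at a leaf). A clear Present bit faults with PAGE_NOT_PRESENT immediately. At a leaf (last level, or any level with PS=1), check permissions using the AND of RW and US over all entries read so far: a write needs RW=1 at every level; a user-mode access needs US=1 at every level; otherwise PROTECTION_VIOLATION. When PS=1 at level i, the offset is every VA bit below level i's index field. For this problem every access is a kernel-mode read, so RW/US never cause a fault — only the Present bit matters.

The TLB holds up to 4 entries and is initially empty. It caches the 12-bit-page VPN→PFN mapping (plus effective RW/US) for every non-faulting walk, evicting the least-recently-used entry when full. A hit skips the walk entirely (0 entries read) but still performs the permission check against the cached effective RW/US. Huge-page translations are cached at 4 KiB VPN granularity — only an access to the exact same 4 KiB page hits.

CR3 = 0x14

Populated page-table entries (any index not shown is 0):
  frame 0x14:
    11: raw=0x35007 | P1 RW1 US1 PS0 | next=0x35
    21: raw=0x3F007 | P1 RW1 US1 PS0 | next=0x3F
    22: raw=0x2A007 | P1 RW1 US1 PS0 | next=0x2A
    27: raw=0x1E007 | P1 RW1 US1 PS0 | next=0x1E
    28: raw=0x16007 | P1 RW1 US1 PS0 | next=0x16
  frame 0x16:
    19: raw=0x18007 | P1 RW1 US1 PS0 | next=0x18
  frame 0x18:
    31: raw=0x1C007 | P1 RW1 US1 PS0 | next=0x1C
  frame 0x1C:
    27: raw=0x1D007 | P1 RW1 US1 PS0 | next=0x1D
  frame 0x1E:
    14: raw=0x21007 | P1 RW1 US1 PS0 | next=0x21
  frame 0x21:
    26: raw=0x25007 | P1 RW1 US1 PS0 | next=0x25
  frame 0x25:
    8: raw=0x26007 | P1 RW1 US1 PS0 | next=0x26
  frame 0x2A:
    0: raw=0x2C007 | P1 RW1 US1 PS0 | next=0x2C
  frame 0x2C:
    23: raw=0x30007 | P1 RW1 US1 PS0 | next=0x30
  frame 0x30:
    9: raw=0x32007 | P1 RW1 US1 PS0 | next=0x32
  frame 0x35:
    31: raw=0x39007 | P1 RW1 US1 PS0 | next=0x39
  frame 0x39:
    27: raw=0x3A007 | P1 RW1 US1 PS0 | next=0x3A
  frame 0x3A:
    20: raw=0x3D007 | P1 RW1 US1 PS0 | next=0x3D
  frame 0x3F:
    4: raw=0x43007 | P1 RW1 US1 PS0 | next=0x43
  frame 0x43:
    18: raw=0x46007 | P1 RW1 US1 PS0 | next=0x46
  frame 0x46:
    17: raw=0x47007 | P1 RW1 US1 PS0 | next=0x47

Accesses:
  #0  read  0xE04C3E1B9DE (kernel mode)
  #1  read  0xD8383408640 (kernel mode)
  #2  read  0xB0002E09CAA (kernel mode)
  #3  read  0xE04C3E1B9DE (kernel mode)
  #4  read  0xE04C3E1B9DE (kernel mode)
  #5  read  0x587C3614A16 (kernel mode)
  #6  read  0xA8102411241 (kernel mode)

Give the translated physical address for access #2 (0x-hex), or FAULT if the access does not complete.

Trace:
#0 VA=0xE04C3E1B9DE (r,kernel):
  L0: frame=0x14 idx=28 entry=0x16007 [P=1 RW=1 US=1 PS=0]
  L1: frame=0x16 idx=19 entry=0x18007 [P=1 RW=1 US=1 PS=0]
  L2: frame=0x18 idx=31 entry=0x1C007 [P=1 RW=1 US=1 PS=0]
  L3: frame=0x1C idx=27 entry=0x1D007 [P=1 RW=1 US=1 PS=0]
  → PA=0x1D9DE  (4 entries read)
#1 VA=0xD8383408640 (r,kernel):
  L0: frame=0x14 idx=27 entry=0x1E007 [P=1 RW=1 US=1 PS=0]
  L1: frame=0x1E idx=14 entry=0x21007 [P=1 RW=1 US=1 PS=0]
  L2: frame=0x21 idx=26 entry=0x25007 [P=1 RW=1 US=1 PS=0]
  L3: frame=0x25 idx=8 entry=0x26007 [P=1 RW=1 US=1 PS=0]
  → PA=0x26640  (4 entries read)
#2 VA=0xB0002E09CAA (r,kernel):
  L0: frame=0x14 idx=22 entry=0x2A007 [P=1 RW=1 US=1 PS=0]
  L1: frame=0x2A idx=0 entry=0x2C007 [P=1 RW=1 US=1 PS=0]
  L2: frame=0x2C idx=23 entry=0x30007 [P=1 RW=1 US=1 PS=0]
  L3: frame=0x30 idx=9 entry=0x32007 [P=1 RW=1 US=1 PS=0]
  → PA=0x32CAA  (4 entries read)
#3 VA=0xE04C3E1B9DE (r,kernel):
  TLB hit vpn=0xE04C3E1B → PA=0x1D9DE
#4 VA=0xE04C3E1B9DE (r,kernel):
  TLB hit vpn=0xE04C3E1B → PA=0x1D9DE
#5 VA=0x587C3614A16 (r,kernel):
  L0: frame=0x14 idx=11 entry=0x35007 [P=1 RW=1 US=1 PS=0]
  L1: frame=0x35 idx=31 entry=0x39007 [P=1 RW=1 US=1 PS=0]
  L2: frame=0x39 idx=27 entry=0x3A007 [P=1 RW=1 US=1 PS=0]
  L3: frame=0x3A idx=20 entry=0x3D007 [P=1 RW=1 US=1 PS=0]
  → PA=0x3DA16  (4 entries read)
#6 VA=0xA8102411241 (r,kernel):
  L0: frame=0x14 idx=21 entry=0x3F007 [P=1 RW=1 US=1 PS=0]
  L1: frame=0x3F idx=4 entry=0x43007 [P=1 RW=1 US=1 PS=0]
  L2: frame=0x43 idx=18 entry=0x46007 [P=1 RW=1 US=1 PS=0]
  L3: frame=0x46 idx=17 entry=0x47007 [P=1 RW=1 US=1 PS=0]
  → PA=0x47241  (4 entries read)

Access #2 PA: 0x32CAA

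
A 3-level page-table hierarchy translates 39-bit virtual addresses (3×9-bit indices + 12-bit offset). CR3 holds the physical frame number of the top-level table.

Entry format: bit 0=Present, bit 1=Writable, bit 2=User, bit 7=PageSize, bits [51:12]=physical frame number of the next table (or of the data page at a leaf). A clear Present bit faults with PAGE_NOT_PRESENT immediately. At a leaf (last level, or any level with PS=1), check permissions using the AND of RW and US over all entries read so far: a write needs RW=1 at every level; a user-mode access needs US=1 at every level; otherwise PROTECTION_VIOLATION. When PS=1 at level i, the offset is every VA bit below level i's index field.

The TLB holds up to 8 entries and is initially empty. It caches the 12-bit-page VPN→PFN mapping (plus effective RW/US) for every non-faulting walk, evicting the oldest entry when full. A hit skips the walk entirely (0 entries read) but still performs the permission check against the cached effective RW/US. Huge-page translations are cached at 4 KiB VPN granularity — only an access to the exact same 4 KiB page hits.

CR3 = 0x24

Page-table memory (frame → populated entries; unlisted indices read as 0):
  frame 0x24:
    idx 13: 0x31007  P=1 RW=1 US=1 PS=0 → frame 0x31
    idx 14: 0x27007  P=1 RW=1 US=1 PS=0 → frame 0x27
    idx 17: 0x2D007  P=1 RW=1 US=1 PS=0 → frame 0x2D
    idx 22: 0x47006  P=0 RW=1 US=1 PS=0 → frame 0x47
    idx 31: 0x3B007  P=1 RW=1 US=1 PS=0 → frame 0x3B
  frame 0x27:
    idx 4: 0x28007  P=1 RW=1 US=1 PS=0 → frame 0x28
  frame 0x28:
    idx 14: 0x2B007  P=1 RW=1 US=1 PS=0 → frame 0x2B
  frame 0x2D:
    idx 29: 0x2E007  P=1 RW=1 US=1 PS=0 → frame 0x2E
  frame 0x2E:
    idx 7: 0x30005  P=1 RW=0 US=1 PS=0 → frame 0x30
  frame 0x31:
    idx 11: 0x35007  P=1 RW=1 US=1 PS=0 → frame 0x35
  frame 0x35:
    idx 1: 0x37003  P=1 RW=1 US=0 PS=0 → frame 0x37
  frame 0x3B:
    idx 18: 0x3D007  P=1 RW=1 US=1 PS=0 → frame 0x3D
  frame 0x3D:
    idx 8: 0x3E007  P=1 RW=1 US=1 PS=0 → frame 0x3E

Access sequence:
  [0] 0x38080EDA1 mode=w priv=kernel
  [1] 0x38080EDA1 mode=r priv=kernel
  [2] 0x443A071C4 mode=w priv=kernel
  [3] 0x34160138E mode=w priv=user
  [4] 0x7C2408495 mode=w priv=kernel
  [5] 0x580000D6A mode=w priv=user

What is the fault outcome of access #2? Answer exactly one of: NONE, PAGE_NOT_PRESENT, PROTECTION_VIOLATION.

Trace:
#0 VA=0x38080EDA1 (w,kernel):
  L0 @0x24[14] → 0x27007  P=1,RW=1,US=1,PS=0
  L1 @0x27[4] → 0x28007  P=1,RW=1,US=1,PS=0
  L2 @0x28[14] → 0x2B007  P=1,RW=1,US=1,PS=0
  ⇒ phys 0x2BDA1  [3 reads]
#1 VA=0x38080EDA1 (r,kernel):
  TLB hit vpn=0x38080E → PA=0x2BDA1
#2 VA=0x443A071C4 (w,kernel):
  L0 @0x24[17] → 0x2D007  P=1,RW=1,US=1,PS=0
  L1 @0x2D[29] → 0x2E007  P=1,RW=1,US=1,PS=0
  L2 @0x2E[7] → 0x30005  P=1,RW=0,US=1,PS=0
  ⇒ fault: PROTECTION_VIOLATION  — 3 lookups
#3 VA=0x34160138E (w,user):
  L0 @0x24[13] → 0x31007  P=1,RW=1,US=1,PS=0
  L1 @0x31[11] → 0x35007  P=1,RW=1,US=1,PS=0
  L2 @0x35[1] → 0x37003  P=1,RW=1,US=0,PS=0
  ⇒ fault: PROTECTION_VIOLATION  — 3 lookups
#4 VA=0x7C2408495 (w,kernel):
  L0 @0x24[31] → 0x3B007  P=1,RW=1,US=1,PS=0
  L1 @0x3B[18] → 0x3D007  P=1,RW=1,US=1,PS=0
  L2 @0x3D[8] → 0x3E007  P=1,RW=1,US=1,PS=0
  ⇒ phys 0x3E495  [3 reads]
#5 VA=0x580000D6A (w,user):
  L0 @0x24[22] → 0x47006  P=0,RW=1,US=1,PS=0
  ⇒ fault: PAGE_NOT_PRESENT  — 1 lookups

Access #2 fault: PROTECTION_VIOLATION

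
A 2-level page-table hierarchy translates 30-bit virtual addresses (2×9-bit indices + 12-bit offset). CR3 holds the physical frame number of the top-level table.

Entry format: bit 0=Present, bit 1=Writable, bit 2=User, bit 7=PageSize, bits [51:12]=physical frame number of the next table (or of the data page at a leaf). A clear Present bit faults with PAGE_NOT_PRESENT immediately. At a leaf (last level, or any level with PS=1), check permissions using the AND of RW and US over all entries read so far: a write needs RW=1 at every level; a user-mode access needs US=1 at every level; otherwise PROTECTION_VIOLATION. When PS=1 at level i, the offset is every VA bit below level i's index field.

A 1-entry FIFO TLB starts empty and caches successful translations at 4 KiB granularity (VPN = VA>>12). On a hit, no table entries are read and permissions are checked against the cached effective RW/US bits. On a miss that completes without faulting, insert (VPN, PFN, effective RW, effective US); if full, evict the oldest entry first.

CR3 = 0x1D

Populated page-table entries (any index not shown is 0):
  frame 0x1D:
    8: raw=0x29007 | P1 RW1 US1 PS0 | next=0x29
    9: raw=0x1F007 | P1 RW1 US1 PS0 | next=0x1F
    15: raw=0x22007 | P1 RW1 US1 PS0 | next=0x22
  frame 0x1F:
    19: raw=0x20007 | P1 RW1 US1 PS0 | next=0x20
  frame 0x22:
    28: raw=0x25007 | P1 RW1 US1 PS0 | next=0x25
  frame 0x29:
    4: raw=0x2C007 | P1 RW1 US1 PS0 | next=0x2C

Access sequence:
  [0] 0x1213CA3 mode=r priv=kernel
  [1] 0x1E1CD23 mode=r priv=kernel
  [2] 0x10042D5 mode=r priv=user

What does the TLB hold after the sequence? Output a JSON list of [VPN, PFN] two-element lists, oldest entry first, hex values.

Trace:
#0 VA=0x1213CA3 (r,kernel):
  lvl0: tbl 0x1D, slot 9 ⇒ 0x1F007 (P1/RW1/US1/PS0)
  lvl1: tbl 0x1F, slot 19 ⇒ 0x20007 (P1/RW1/US1/PS0)
  → PA=0x20CA3  (2 entries read)
#1 VA=0x1E1CD23 (r,kernel):
  lvl0: tbl 0x1D, slot 15 ⇒ 0x22007 (P1/RW1/US1/PS0)
  lvl1: tbl 0x22, slot 28 ⇒ 0x25007 (P1/RW1/US1/PS0)
  → PA=0x25D23  (2 entries read)
#2 VA=0x10042D5 (r,user):
  lvl0: tbl 0x1D, slot 8 ⇒ 0x29007 (P1/RW1/US1/PS0)
  lvl1: tbl 0x29, slot 4 ⇒ 0x2C007 (P1/RW1/US1/PS0)
  → PA=0x2C2D5  (2 entries read)

TLB: [["0x1004", "0x2C"]]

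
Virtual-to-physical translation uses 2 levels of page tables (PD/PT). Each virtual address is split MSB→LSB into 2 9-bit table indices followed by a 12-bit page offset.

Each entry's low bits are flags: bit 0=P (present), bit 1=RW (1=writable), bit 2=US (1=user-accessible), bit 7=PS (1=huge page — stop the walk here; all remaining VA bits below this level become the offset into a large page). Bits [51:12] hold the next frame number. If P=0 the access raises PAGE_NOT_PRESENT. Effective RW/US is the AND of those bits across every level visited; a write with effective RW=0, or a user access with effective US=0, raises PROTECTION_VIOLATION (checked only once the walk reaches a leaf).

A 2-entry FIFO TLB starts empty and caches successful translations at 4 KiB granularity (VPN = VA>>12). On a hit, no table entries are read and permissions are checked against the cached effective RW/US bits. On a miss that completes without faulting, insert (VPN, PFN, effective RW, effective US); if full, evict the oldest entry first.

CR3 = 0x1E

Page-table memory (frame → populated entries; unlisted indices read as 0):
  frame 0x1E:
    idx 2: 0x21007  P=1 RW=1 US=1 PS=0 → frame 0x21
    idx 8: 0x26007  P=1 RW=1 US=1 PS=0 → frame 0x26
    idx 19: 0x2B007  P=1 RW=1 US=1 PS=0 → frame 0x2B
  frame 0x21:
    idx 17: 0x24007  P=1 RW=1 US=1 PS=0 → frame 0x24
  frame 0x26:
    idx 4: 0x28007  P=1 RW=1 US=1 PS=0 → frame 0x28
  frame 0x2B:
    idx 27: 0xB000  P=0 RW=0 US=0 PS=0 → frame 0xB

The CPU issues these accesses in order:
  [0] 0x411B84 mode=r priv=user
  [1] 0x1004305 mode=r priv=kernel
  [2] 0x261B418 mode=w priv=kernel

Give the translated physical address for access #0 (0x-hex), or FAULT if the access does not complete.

Trace:
#0 VA=0x411B84 (r,user):
  [0] read 0x1E idx=2: raw=0x21007 flags P=1 W=1 U=1 S=0
  [1] read 0x21 idx=17: raw=0x24007 flags P=1 W=1 U=1 S=0
  → PA=0x24B84  (2 entries read)
#1 VA=0x1004305 (r,kernel):
  [0] read 0x1E idx=8: raw=0x26007 flags P=1 W=1 U=1 S=0
  [1] read 0x26 idx=4: raw=0x28007 flags P=1 W=1 U=1 S=0
  → PA=0x28305  (2 entries read)
#2 VA=0x261B418 (w,kernel):
  [0] read 0x1E idx=19: raw=0x2B007 flags P=1 W=1 U=1 S=0
  [1] read 0x2B idx=27: raw=0xB000 flags P=0 W=0 U=0 S=0
  ✗ PAGE_NOT_PRESENT  [2 reads]

Access #0 PA: 0x24B84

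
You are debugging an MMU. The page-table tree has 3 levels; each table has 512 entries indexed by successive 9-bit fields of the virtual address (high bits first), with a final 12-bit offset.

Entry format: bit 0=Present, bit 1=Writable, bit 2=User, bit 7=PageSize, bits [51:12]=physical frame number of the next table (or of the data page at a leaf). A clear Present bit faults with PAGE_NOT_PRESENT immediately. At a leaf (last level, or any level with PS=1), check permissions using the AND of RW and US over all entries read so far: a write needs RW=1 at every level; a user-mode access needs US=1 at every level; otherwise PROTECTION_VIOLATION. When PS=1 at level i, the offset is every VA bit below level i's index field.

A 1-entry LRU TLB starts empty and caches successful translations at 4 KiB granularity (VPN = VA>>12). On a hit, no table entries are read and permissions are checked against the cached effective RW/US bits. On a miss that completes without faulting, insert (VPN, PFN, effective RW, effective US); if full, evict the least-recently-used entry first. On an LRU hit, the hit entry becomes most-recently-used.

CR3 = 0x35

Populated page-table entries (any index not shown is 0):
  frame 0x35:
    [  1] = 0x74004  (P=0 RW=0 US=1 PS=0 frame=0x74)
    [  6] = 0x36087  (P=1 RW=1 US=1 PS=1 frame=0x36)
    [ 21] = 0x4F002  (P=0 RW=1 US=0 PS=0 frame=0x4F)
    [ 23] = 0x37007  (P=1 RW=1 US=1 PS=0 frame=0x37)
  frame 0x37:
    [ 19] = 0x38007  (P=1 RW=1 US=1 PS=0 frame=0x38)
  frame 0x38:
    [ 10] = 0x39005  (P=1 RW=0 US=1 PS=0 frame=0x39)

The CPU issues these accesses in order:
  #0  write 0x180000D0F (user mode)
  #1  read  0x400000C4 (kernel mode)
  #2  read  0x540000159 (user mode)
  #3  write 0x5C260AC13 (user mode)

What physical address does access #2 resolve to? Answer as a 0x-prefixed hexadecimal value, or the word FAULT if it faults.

Walk each access:
#0 VA=0x180000D0F (w,user):
  lvl0: tbl 0x35, slot 6 ⇒ 0x36087 (P1/RW1/US1/PS1)
  ✓ 0x36D0F (huge @L0)  — 1 lookups
#1 VA=0x400000C4 (r,kernel):
  lvl0: tbl 0x35, slot 1 ⇒ 0x74004 (P0/RW0/US1/PS0)
  → PAGE_NOT_PRESENT  (1 entries read)
#2 VA=0x540000159 (r,user):
  lvl0: tbl 0x35, slot 21 ⇒ 0x4F002 (P0/RW1/US0/PS0)
  → PAGE_NOT_PRESENT  (1 entries read)
#3 VA=0x5C260AC13 (w,user):
  lvl0: tbl 0x35, slot 23 ⇒ 0x37007 (P1/RW1/US1/PS0)
  lvl1: tbl 0x37, slot 19 ⇒ 0x38007 (P1/RW1/US1/PS0)
  lvl2: tbl 0x38, slot 10 ⇒ 0x39005 (P1/RW0/US1/PS0)
  → PROTECTION_VIOLATION  (3 entries read)

Access #2 PA: FAULT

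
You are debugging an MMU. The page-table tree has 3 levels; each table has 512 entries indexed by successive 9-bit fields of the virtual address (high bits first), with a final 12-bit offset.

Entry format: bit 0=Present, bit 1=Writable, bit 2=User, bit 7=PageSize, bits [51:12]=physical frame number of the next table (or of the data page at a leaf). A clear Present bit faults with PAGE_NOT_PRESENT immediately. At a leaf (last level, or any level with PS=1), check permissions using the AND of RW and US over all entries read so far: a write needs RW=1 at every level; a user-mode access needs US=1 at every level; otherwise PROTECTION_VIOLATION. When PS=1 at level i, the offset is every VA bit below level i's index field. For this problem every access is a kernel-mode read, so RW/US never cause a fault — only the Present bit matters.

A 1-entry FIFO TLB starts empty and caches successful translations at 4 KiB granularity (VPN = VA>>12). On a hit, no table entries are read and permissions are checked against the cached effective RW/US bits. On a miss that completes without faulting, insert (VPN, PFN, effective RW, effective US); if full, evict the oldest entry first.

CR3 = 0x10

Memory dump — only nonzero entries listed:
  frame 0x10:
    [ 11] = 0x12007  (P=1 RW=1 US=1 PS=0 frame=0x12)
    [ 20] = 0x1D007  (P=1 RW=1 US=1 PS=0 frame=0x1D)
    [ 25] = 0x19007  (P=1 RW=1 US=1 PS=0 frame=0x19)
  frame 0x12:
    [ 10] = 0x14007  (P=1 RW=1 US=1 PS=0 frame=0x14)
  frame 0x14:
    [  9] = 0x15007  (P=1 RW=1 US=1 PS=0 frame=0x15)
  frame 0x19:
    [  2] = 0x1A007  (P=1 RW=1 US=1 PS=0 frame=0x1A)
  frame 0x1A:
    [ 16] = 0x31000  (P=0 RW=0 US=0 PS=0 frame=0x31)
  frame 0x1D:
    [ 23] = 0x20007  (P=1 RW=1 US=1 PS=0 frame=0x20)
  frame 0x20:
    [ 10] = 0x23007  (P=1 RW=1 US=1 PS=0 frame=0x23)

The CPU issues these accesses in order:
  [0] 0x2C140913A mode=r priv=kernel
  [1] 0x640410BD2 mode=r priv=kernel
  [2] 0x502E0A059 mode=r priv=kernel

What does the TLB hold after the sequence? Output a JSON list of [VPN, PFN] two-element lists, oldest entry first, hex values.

Per-access translation:
#0 VA=0x2C140913A (r,kernel):
  [0] read 0x10 idx=11: raw=0x12007 flags P=1 W=1 U=1 S=0
  [1] read 0x12 idx=10: raw=0x14007 flags P=1 W=1 U=1 S=0
  [2] read 0x14 idx=9: raw=0x15007 flags P=1 W=1 U=1 S=0
  → PA=0x1513A  (3 entries read)
#1 VA=0x640410BD2 (r,kernel):
  [0] read 0x10 idx=25: raw=0x19007 flags P=1 W=1 U=1 S=0
  [1] read 0x19 idx=2: raw=0x1A007 flags P=1 W=1 U=1 S=0
  [2] read 0x1A idx=16: raw=0x31000 flags P=0 W=0 U=0 S=0
  ✗ PAGE_NOT_PRESENT  [3 reads]
#2 VA=0x502E0A059 (r,kernel):
  [0] read 0x10 idx=20: raw=0x1D007 flags P=1 W=1 U=1 S=0
  [1] read 0x1D idx=23: raw=0x20007 flags P=1 W=1 U=1 S=0
  [2] read 0x20 idx=10: raw=0x23007 flags P=1 W=1 U=1 S=0
  → PA=0x23059  (3 entries read)

TLB: [["0x502E0A", "0x23"]]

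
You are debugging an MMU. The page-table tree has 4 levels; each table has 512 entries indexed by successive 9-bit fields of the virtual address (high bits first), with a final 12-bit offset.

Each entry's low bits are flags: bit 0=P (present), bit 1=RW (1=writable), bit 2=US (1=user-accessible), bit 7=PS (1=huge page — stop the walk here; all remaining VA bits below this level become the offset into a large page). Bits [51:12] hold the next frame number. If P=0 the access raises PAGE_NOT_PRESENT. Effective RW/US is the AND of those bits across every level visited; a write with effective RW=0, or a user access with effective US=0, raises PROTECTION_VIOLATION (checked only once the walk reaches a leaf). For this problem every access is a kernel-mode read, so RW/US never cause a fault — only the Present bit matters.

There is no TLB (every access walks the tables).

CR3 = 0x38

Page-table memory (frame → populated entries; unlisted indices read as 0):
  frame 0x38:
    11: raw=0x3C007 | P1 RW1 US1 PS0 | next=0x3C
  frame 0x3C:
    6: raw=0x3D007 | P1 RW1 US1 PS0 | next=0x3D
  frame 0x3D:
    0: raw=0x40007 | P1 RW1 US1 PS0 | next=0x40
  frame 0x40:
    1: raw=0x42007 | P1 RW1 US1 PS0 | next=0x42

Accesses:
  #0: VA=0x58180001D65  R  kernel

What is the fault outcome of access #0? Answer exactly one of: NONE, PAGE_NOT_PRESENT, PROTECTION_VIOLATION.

Per-access translation:
#0 VA=0x58180001D65 (r,kernel):
  lvl0: tbl 0x38, slot 11 ⇒ 0x3C007 (P1/RW1/US1/PS0)
  lvl1: tbl 0x3C, slot 6 ⇒ 0x3D007 (P1/RW1/US1/PS0)
  lvl2: tbl 0x3D, slot 0 ⇒ 0x40007 (P1/RW1/US1/PS0)
  lvl3: tbl 0x40, slot 1 ⇒ 0x42007 (P1/RW1/US1/PS0)
  ✓ 0x42D65  — 4 lookups

Access #0 fault: NONE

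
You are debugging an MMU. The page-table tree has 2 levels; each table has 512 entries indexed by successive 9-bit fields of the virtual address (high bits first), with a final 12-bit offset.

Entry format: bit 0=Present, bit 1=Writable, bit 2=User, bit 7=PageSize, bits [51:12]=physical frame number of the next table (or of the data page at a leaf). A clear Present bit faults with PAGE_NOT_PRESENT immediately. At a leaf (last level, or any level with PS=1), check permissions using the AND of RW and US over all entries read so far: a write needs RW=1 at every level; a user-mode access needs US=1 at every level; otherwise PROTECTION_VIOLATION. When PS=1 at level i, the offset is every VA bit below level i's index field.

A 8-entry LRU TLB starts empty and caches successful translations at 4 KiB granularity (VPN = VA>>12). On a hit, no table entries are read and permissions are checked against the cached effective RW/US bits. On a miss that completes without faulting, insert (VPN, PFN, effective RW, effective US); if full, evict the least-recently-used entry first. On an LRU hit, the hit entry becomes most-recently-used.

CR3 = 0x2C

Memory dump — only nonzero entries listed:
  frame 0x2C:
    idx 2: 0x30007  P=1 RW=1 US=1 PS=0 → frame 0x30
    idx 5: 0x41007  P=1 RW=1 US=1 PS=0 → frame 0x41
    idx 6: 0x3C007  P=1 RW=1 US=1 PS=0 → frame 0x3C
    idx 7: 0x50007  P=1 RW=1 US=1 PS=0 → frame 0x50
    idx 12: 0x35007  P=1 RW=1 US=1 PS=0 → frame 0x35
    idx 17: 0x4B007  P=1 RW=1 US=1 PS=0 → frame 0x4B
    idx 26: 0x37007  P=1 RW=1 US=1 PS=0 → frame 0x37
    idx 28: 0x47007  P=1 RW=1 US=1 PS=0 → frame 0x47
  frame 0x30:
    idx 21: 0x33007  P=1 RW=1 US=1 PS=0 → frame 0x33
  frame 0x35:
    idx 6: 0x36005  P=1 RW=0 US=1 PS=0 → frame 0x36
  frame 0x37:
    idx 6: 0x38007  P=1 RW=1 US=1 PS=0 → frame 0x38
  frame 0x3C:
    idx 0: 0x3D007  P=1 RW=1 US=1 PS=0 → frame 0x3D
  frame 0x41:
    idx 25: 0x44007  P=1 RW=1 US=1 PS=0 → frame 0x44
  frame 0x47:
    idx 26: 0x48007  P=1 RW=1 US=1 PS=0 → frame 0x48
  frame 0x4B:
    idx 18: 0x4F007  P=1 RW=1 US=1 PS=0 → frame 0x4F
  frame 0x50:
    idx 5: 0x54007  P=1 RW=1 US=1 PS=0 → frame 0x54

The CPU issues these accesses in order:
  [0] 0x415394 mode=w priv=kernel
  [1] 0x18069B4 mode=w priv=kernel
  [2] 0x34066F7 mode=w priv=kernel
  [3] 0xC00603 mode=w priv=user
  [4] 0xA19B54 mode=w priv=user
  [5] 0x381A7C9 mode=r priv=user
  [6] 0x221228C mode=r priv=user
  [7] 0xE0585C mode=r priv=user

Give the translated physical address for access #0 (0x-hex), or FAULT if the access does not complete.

Trace:
#0 VA=0x415394 (w,kernel):
  L0: frame=0x2C idx=2 entry=0x30007 [P=1 RW=1 US=1 PS=0]
  L1: frame=0x30 idx=21 entry=0x33007 [P=1 RW=1 US=1 PS=0]
  ✓ 0x33394  — 2 lookups
#1 VA=0x18069B4 (w,kernel):
  L0: frame=0x2C idx=12 entry=0x35007 [P=1 RW=1 US=1 PS=0]
  L1: frame=0x35 idx=6 entry=0x36005 [P=1 RW=0 US=1 PS=0]
  ✗ PROTECTION_VIOLATION  [2 reads]
#2 VA=0x34066F7 (w,kernel):
  L0: frame=0x2C idx=26 entry=0x37007 [P=1 RW=1 US=1 PS=0]
  L1: frame=0x37 idx=6 entry=0x38007 [P=1 RW=1 US=1 PS=0]
  ✓ 0x386F7  — 2 lookups
#3 VA=0xC00603 (w,user):
  L0: frame=0x2C idx=6 entry=0x3C007 [P=1 RW=1 US=1 PS=0]
  L1: frame=0x3C idx=0 entry=0x3D007 [P=1 RW=1 US=1 PS=0]
  ✓ 0x3D603  — 2 lookups
#4 VA=0xA19B54 (w,user):
  L0: frame=0x2C idx=5 entry=0x41007 [P=1 RW=1 US=1 PS=0]
  L1: frame=0x41 idx=25 entry=0x44007 [P=1 RW=1 US=1 PS=0]
  ✓ 0x44B54  — 2 lookups
#5 VA=0x381A7C9 (r,user):
  L0: frame=0x2C idx=28 entry=0x47007 [P=1 RW=1 US=1 PS=0]
  L1: frame=0x47 idx=26 entry=0x48007 [P=1 RW=1 US=1 PS=0]
  ✓ 0x487C9  — 2 lookups
#6 VA=0x221228C (r,user):
  L0: frame=0x2C idx=17 entry=0x4B007 [P=1 RW=1 US=1 PS=0]
  L1: frame=0x4B idx=18 entry=0x4F007 [P=1 RW=1 US=1 PS=0]
  ✓ 0x4F28C  — 2 lookups
#7 VA=0xE0585C (r,user):
  L0: frame=0x2C idx=7 entry=0x50007 [P=1 RW=1 US=1 PS=0]
  L1: frame=0x50 idx=5 entry=0x54007 [P=1 RW=1 US=1 PS=0]
  ✓ 0x5485C  — 2 lookups

Access #0 PA: 0x33394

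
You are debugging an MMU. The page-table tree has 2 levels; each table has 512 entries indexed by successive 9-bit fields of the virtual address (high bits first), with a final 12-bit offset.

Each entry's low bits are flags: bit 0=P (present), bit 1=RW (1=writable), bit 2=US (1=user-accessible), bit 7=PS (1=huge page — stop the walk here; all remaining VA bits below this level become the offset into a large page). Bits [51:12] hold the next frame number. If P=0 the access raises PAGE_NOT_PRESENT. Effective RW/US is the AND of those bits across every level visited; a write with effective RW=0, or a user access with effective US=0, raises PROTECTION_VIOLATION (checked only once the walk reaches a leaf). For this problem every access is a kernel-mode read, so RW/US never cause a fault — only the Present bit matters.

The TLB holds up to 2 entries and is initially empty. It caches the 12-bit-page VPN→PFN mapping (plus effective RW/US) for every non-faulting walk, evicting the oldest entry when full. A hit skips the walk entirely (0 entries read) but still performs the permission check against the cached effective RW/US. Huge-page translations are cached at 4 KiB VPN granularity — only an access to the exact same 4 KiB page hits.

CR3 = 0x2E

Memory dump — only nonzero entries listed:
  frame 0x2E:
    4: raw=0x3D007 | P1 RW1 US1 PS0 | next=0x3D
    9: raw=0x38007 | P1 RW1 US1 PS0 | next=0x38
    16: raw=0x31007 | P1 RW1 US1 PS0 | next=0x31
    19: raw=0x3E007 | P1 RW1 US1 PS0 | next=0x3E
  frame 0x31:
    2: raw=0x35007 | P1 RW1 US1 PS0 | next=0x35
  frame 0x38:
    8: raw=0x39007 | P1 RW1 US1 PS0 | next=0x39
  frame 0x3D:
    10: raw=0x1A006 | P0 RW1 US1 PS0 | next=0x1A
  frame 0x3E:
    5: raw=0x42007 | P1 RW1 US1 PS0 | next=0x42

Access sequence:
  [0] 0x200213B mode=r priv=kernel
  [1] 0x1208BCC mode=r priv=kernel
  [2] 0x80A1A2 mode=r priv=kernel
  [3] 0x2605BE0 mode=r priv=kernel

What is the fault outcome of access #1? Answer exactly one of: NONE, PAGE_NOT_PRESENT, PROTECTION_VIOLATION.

Walk each access:
#0 VA=0x200213B (r,kernel):
  L0: frame=0x2E idx=16 entry=0x31007 [P=1 RW=1 US=1 PS=0]
  L1: frame=0x31 idx=2 entry=0x35007 [P=1 RW=1 US=1 PS=0]
  → PA=0x3513B  (2 entries read)
#1 VA=0x1208BCC (r,kernel):
  L0: frame=0x2E idx=9 entry=0x38007 [P=1 RW=1 US=1 PS=0]
  L1: frame=0x38 idx=8 entry=0x39007 [P=1 RW=1 US=1 PS=0]
  → PA=0x39BCC  (2 entries read)
#2 VA=0x80A1A2 (r,kernel):
  L0: frame=0x2E idx=4 entry=0x3D007 [P=1 RW=1 US=1 PS=0]
  L1: frame=0x3D idx=10 entry=0x1A006 [P=0 RW=1 US=1 PS=0]
  ✗ PAGE_NOT_PRESENT  [2 reads]
#3 VA=0x2605BE0 (r,kernel):
  L0: frame=0x2E idx=19 entry=0x3E007 [P=1 RW=1 US=1 PS=0]
  L1: frame=0x3E idx=5 entry=0x42007 [P=1 RW=1 US=1 PS=0]
  → PA=0x42BE0  (2 entries read)

Access #1 fault: NONE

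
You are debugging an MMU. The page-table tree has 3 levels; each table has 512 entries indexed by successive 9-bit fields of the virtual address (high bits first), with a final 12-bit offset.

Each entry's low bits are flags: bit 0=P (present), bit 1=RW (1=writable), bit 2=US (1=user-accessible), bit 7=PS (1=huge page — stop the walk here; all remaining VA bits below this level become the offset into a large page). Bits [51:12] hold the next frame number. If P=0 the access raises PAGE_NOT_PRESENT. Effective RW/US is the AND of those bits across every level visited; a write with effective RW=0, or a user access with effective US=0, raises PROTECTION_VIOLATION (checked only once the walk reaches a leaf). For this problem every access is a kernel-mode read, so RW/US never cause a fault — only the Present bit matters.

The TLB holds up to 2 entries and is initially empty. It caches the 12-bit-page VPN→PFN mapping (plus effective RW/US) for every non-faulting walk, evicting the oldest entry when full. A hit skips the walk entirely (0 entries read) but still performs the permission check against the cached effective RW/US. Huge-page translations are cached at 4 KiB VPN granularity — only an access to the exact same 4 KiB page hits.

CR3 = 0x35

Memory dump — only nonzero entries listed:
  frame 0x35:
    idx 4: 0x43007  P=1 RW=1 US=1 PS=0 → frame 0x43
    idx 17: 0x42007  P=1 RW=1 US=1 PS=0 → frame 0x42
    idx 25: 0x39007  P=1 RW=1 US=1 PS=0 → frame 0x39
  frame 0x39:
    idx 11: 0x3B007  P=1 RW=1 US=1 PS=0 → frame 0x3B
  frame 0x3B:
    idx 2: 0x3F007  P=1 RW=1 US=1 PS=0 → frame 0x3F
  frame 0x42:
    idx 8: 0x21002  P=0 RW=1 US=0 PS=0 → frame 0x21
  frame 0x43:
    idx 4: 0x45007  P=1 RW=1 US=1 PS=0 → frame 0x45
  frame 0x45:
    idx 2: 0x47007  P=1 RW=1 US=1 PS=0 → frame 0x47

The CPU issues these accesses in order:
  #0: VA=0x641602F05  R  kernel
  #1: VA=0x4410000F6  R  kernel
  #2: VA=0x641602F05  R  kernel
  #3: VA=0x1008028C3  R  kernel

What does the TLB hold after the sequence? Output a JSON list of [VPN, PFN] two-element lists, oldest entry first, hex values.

Per-access translation:
#0 VA=0x641602F05 (r,kernel):
  lvl0: tbl 0x35, slot 25 ⇒ 0x39007 (P1/RW1/US1/PS0)
  lvl1: tbl 0x39, slot 11 ⇒ 0x3B007 (P1/RW1/US1/PS0)
  lvl2: tbl 0x3B, slot 2 ⇒ 0x3F007 (P1/RW1/US1/PS0)
  → PA=0x3FF05  (3 entries read)
#1 VA=0x4410000F6 (r,kernel):
  lvl0: tbl 0x35, slot 17 ⇒ 0x42007 (P1/RW1/US1/PS0)
  lvl1: tbl 0x42, slot 8 ⇒ 0x21002 (P0/RW1/US0/PS0)
  ⇒ fault: PAGE_NOT_PRESENT  — 2 lookups
#2 VA=0x641602F05 (r,kernel):
  TLB hit vpn=0x641602 → PA=0x3FF05
#3 VA=0x1008028C3 (r,kernel):
  lvl0: tbl 0x35, slot 4 ⇒ 0x43007 (P1/RW1/US1/PS0)
  lvl1: tbl 0x43, slot 4 ⇒ 0x45007 (P1/RW1/US1/PS0)
  lvl2: tbl 0x45, slot 2 ⇒ 0x47007 (P1/RW1/US1/PS0)
  → PA=0x478C3  (3 entries read)

TLB: [["0x641602", "0x3F"], ["0x100802", "0x47"]]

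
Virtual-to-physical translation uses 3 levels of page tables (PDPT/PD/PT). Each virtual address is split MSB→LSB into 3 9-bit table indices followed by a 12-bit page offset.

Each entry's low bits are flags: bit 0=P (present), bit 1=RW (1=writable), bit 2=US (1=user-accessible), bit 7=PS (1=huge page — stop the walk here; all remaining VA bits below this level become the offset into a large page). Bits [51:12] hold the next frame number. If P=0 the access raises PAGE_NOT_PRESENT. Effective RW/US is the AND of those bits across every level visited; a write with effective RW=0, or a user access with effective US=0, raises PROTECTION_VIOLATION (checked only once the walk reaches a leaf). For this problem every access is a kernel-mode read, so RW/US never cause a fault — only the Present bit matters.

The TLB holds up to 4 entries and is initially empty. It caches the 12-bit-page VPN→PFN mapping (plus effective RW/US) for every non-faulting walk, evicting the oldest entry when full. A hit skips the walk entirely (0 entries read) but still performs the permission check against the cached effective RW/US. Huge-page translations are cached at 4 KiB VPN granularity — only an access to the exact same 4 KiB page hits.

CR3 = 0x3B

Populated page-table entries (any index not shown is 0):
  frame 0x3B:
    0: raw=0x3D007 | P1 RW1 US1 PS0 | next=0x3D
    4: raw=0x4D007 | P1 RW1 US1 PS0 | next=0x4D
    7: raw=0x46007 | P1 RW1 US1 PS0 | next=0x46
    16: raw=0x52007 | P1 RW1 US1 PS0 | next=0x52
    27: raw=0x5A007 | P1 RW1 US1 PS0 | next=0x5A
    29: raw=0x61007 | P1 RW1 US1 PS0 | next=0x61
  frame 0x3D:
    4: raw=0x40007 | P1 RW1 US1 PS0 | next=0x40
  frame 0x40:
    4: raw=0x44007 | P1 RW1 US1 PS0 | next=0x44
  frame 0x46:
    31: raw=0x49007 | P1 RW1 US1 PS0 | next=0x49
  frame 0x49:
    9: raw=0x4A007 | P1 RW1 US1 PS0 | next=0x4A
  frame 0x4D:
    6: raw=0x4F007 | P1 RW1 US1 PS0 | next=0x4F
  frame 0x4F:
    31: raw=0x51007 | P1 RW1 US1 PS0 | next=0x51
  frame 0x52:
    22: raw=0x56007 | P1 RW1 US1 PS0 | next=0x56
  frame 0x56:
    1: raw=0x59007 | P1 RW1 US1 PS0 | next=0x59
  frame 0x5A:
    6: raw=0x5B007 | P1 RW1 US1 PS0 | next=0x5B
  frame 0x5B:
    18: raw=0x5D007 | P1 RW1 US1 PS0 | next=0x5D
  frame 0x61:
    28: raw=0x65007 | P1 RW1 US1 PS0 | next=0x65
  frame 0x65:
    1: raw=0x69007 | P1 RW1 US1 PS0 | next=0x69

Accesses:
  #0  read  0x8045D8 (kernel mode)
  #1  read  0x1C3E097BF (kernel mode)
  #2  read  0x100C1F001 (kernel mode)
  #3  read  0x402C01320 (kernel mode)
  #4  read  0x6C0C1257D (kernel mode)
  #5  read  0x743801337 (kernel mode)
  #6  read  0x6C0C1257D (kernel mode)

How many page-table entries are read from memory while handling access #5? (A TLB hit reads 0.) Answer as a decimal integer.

Trace:
#0 VA=0x8045D8 (r,kernel):
  lvl0: tbl 0x3B, slot 0 ⇒ 0x3D007 (P1/RW1/US1/PS0)
  lvl1: tbl 0x3D, slot 4 ⇒ 0x40007 (P1/RW1/US1/PS0)
  lvl2: tbl 0x40, slot 4 ⇒ 0x44007 (P1/RW1/US1/PS0)
  → PA=0x445D8  (3 entries read)
#1 VA=0x1C3E097BF (r,kernel):
  lvl0: tbl 0x3B, slot 7 ⇒ 0x46007 (P1/RW1/US1/PS0)
  lvl1: tbl 0x46, slot 31 ⇒ 0x49007 (P1/RW1/US1/PS0)
  lvl2: tbl 0x49, slot 9 ⇒ 0x4A007 (P1/RW1/US1/PS0)
  → PA=0x4A7BF  (3 entries read)
#2 VA=0x100C1F001 (r,kernel):
  lvl0: tbl 0x3B, slot 4 ⇒ 0x4D007 (P1/RW1/US1/PS0)
  lvl1: tbl 0x4D, slot 6 ⇒ 0x4F007 (P1/RW1/US1/PS0)
  lvl2: tbl 0x4F, slot 31 ⇒ 0x51007 (P1/RW1/US1/PS0)
  → PA=0x51001  (3 entries read)
#3 VA=0x402C01320 (r,kernel):
  lvl0: tbl 0x3B, slot 16 ⇒ 0x52007 (P1/RW1/US1/PS0)
  lvl1: tbl 0x52, slot 22 ⇒ 0x56007 (P1/RW1/US1/PS0)
  lvl2: tbl 0x56, slot 1 ⇒ 0x59007 (P1/RW1/US1/PS0)
  → PA=0x59320  (3 entries read)
#4 VA=0x6C0C1257D (r,kernel):
  lvl0: tbl 0x3B, slot 27 ⇒ 0x5A007 (P1/RW1/US1/PS0)
  lvl1: tbl 0x5A, slot 6 ⇒ 0x5B007 (P1/RW1/US1/PS0)
  lvl2: tbl 0x5B, slot 18 ⇒ 0x5D007 (P1/RW1/US1/PS0)
  → PA=0x5D57D  (3 entries read)
#5 VA=0x743801337 (r,kernel):
  lvl0: tbl 0x3B, slot 29 ⇒ 0x61007 (P1/RW1/US1/PS0)
  lvl1: tbl 0x61, slot 28 ⇒ 0x65007 (P1/RW1/US1/PS0)
  lvl2: tbl 0x65, slot 1 ⇒ 0x69007 (P1/RW1/US1/PS0)
  → PA=0x69337  (3 entries read)
#6 VA=0x6C0C1257D (r,kernel):
  TLB hit vpn=0x6C0C12 → PA=0x5D57D

Entries read for #5: 3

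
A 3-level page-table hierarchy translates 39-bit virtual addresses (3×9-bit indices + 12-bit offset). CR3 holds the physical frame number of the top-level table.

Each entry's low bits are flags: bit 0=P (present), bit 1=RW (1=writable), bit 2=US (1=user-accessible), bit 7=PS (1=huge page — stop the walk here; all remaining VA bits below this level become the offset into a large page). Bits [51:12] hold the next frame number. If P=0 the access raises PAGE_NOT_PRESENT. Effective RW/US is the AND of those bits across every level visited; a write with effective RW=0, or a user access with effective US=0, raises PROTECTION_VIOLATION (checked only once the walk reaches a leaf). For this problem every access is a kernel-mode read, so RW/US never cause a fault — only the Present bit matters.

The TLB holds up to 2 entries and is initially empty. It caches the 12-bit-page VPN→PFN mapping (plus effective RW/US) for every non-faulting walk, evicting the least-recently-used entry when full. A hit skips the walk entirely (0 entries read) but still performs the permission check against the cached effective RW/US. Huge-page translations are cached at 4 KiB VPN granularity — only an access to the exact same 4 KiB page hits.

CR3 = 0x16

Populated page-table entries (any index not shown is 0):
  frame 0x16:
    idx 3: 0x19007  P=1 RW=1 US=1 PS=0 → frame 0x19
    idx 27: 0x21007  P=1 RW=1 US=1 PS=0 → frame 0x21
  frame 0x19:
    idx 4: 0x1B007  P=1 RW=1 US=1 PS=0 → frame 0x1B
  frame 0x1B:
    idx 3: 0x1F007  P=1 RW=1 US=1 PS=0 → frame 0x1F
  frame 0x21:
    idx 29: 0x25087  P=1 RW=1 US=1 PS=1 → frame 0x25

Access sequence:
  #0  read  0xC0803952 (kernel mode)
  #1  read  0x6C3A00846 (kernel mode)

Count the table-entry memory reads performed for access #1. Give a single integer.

Trace:
#0 VA=0xC0803952 (r,kernel):
  L0 @0x16[3] → 0x19007  P=1,RW=1,US=1,PS=0
  L1 @0x19[4] → 0x1B007  P=1,RW=1,US=1,PS=0
  L2 @0x1B[3] → 0x1F007  P=1,RW=1,US=1,PS=0
  ✓ 0x1F952  — 3 lookups
#1 VA=0x6C3A00846 (r,kernel):
  L0 @0x16[27] → 0x21007  P=1,RW=1,US=1,PS=0
  L1 @0x21[29] → 0x25087  P=1,RW=1,US=1,PS=1
  ✓ 0x25846 (huge @L1)  — 2 lookups

Entries read for #1: 2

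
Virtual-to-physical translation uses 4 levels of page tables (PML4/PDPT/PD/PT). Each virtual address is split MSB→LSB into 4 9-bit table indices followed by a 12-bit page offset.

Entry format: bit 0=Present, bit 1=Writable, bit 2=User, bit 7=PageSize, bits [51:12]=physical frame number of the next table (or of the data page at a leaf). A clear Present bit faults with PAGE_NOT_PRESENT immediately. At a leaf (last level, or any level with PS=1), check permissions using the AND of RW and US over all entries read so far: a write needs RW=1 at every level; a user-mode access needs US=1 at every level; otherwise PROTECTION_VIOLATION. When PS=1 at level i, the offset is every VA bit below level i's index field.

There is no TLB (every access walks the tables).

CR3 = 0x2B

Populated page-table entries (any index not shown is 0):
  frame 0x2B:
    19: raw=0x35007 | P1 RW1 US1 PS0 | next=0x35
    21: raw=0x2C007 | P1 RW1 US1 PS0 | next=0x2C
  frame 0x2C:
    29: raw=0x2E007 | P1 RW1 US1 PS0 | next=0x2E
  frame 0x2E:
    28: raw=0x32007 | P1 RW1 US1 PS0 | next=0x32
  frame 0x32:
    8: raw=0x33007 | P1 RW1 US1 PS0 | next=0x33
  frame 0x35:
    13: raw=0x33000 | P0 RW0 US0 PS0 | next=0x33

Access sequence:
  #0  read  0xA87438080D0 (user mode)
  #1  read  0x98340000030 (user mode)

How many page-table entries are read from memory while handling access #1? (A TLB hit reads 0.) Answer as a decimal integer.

Walk each access:
#0 VA=0xA87438080D0 (r,user):
  [0] read 0x2B idx=21: raw=0x2C007 flags P=1 W=1 U=1 S=0
  [1] read 0x2C idx=29: raw=0x2E007 flags P=1 W=1 U=1 S=0
  [2] read 0x2E idx=28: raw=0x32007 flags P=1 W=1 U=1 S=0
  [3] read 0x32 idx=8: raw=0x33007 flags P=1 W=1 U=1 S=0
  → PA=0x330D0  (4 entries read)
#1 VA=0x98340000030 (r,user):
  [0] read 0x2B idx=19: raw=0x35007 flags P=1 W=1 U=1 S=0
  [1] read 0x35 idx=13: raw=0x33000 flags P=0 W=0 U=0 S=0
  ✗ PAGE_NOT_PRESENT  [2 reads]

Entries read for #1: 2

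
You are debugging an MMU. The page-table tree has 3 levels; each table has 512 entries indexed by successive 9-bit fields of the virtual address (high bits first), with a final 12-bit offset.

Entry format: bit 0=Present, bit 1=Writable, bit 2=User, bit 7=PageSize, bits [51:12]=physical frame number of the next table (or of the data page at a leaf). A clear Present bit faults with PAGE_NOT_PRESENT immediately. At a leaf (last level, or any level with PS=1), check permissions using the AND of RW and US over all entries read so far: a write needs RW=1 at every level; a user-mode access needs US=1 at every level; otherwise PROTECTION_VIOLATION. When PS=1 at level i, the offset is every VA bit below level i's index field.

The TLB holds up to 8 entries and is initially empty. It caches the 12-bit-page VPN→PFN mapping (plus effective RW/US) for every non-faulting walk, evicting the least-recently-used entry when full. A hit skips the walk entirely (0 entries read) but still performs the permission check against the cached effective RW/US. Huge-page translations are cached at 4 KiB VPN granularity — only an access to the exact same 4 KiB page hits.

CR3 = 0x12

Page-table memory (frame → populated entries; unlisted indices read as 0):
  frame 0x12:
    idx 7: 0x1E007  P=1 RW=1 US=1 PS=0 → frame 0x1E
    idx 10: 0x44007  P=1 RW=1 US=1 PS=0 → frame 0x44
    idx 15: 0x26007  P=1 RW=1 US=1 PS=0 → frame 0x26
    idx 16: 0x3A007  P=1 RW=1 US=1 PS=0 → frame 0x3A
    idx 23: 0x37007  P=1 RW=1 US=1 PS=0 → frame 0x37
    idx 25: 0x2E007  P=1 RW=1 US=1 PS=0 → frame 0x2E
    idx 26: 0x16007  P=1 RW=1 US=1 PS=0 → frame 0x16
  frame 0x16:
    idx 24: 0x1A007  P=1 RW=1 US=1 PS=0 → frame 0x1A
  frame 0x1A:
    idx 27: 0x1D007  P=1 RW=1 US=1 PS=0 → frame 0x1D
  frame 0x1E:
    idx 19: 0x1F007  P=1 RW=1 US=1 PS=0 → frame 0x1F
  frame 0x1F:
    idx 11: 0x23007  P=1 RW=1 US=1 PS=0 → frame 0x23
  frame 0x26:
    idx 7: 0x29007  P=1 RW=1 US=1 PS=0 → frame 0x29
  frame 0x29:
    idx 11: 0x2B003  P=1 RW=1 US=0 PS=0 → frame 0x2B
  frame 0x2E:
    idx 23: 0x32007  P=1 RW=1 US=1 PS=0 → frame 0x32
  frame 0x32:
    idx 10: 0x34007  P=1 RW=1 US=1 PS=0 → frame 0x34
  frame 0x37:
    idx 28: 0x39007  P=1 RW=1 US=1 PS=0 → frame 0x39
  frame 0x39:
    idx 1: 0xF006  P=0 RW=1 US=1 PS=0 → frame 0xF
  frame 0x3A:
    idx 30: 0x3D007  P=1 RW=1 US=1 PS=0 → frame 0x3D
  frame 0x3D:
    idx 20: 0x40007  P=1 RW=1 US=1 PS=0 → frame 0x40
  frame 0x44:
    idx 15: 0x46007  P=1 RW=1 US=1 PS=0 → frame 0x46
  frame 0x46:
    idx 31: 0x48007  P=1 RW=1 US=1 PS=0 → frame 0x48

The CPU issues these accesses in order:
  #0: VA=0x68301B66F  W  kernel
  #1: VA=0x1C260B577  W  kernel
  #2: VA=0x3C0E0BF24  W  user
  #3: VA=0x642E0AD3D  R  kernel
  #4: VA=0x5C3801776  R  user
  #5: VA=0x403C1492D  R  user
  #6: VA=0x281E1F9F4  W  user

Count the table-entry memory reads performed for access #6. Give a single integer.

Per-access translation:
#0 VA=0x68301B66F (w,kernel):
  lvl0: tbl 0x12, slot 26 ⇒ 0x16007 (P1/RW1/US1/PS0)
  lvl1: tbl 0x16, slot 24 ⇒ 0x1A007 (P1/RW1/US1/PS0)
  lvl2: tbl 0x1A, slot 27 ⇒ 0x1D007 (P1/RW1/US1/PS0)
  → PA=0x1D66F  (3 entries read)
#1 VA=0x1C260B577 (w,kernel):
  lvl0: tbl 0x12, slot 7 ⇒ 0x1E007 (P1/RW1/US1/PS0)
  lvl1: tbl 0x1E, slot 19 ⇒ 0x1F007 (P1/RW1/US1/PS0)
  lvl2: tbl 0x1F, slot 11 ⇒ 0x23007 (P1/RW1/US1/PS0)
  → PA=0x23577  (3 entries read)
#2 VA=0x3C0E0BF24 (w,user):
  lvl0: tbl 0x12, slot 15 ⇒ 0x26007 (P1/RW1/US1/PS0)
  lvl1: tbl 0x26, slot 7 ⇒ 0x29007 (P1/RW1/US1/PS0)
  lvl2: tbl 0x29, slot 11 ⇒ 0x2B003 (P1/RW1/US0/PS0)
  ⇒ fault: PROTECTION_VIOLATION  — 3 lookups
#3 VA=0x642E0AD3D (r,kernel):
  lvl0: tbl 0x12, slot 25 ⇒ 0x2E007 (P1/RW1/US1/PS0)
  lvl1: tbl 0x2E, slot 23 ⇒ 0x32007 (P1/RW1/US1/PS0)
  lvl2: tbl 0x32, slot 10 ⇒ 0x34007 (P1/RW1/US1/PS0)
  → PA=0x34D3D  (3 entries read)
#4 VA=0x5C3801776 (r,user):
  lvl0: tbl 0x12, slot 23 ⇒ 0x37007 (P1/RW1/US1/PS0)
  lvl1: tbl 0x37, slot 28 ⇒ 0x39007 (P1/RW1/US1/PS0)
  lvl2: tbl 0x39, slot 1 ⇒ 0xF006 (P0/RW1/US1/PS0)
  ⇒ fault: PAGE_NOT_PRESENT  — 3 lookups
#5 VA=0x403C1492D (r,user):
  lvl0: tbl 0x12, slot 16 ⇒ 0x3A007 (P1/RW1/US1/PS0)
  lvl1: tbl 0x3A, slot 30 ⇒ 0x3D007 (P1/RW1/US1/PS0)
  lvl2: tbl 0x3D, slot 20 ⇒ 0x40007 (P1/RW1/US1/PS0)
  → PA=0x4092D  (3 entries read)
#6 VA=0x281E1F9F4 (w,user):
  lvl0: tbl 0x12, slot 10 ⇒ 0x44007 (P1/RW1/US1/PS0)
  lvl1: tbl 0x44, slot 15 ⇒ 0x46007 (P1/RW1/US1/PS0)
  lvl2: tbl 0x46, slot 31 ⇒ 0x48007 (P1/RW1/US1/PS0)
  → PA=0x489F4  (3 entries read)

Entries read for #6: 3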